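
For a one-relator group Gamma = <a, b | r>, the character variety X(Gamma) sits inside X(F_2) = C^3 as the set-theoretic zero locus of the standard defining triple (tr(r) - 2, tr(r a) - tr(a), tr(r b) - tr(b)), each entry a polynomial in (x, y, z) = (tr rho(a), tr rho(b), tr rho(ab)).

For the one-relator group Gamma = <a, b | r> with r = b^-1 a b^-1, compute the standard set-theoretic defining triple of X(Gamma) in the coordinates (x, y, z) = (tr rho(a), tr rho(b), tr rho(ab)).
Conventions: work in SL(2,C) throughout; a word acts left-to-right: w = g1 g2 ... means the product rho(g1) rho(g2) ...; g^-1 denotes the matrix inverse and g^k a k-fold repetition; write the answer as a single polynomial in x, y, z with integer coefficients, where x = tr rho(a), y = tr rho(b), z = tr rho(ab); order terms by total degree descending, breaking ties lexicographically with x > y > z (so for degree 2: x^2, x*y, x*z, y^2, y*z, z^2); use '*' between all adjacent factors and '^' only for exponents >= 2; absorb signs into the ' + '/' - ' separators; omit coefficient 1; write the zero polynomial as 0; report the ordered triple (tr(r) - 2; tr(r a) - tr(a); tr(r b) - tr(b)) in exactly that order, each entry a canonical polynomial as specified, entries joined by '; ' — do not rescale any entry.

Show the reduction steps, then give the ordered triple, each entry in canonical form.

x*y^2 - y*z - x - 2; x^2*y^2 - 2*x*y*z + z^2 - x - 2; x*y - y - z

reduce: tr(a b^-1) = tr(a)*tr(b) - tr(a b) = x*y - z
reduce: tr(b^-1 a b^-1) = tr(a b^-1)*tr(b) - tr(a) = x*y^2 - y*z - x
tr(a^2) = tr(a)*tr(a) - tr(1)  (reduce the a square) = x^2 - 2
reduce: tr(a^2 b) = tr(a)*tr(b a) - tr(b)  (reduce the a square) = x*z - y
reduce: tr(a b^-1 a) = tr(a^2)*tr(b) - tr(a^2 b)  (eliminate b^-1) = x^2*y - x*z - y
tr(a b a b) = tr(a b)*tr(a b) - tr(1)  (split on a) = z^2 - 2
tr(a b^-1 a b) = tr(a b a)*tr(b) - tr(a b a b)  (eliminate b^-1) = x*y*z - y^2 - z^2 + 2
tr(b^-1 a b^-1 a) = tr(a b^-1 a)*tr(b) - tr(a b^-1 a b)  (eliminate b^-1) = x^2*y^2 - 2*x*y*z + z^2 - 2
assemble the triple (tr(r) - 2; tr(r a) - x; tr(r b) - y)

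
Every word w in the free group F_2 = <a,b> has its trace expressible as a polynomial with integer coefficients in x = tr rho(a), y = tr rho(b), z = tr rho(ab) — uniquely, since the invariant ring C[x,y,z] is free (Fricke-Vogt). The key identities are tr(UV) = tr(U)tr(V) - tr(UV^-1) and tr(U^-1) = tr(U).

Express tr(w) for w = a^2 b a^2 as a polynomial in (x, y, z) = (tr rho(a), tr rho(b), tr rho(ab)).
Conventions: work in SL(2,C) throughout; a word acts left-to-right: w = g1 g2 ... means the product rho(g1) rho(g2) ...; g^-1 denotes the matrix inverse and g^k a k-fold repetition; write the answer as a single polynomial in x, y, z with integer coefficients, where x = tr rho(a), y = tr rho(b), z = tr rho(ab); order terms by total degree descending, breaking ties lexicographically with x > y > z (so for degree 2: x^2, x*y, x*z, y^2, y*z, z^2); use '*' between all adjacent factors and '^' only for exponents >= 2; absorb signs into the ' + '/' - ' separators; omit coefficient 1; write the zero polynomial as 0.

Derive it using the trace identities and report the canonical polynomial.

x^3*z - x^2*y - 2*x*z + y

tr(b a^2) = tr(a) tr(b a) - tr(b) = x*z - y
tr(a b a^2) = tr(a) tr(b a^2) - tr(b a) = x^2*z - x*y - z
tr(a^2 b a^2) = tr(a) tr(a b a^2) - tr(a b a) = x^3*z - x^2*y - 2*x*z + y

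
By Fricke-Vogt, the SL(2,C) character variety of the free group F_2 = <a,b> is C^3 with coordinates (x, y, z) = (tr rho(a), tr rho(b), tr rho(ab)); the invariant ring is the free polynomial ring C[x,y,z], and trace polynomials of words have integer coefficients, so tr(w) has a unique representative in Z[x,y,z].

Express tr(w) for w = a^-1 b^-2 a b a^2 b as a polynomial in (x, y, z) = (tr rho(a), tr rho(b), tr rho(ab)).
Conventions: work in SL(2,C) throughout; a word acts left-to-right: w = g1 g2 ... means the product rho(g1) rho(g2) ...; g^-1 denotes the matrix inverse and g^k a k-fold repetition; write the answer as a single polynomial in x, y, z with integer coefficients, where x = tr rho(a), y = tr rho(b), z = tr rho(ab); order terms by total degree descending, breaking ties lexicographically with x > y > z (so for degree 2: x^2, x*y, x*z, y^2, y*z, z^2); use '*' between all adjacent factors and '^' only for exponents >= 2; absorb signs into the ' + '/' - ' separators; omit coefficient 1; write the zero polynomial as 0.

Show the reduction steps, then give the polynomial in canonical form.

-x^2*y^2*z^2 + x^3*y*z + 2*x*y^3*z + x*y*z^3 - x^2*y^2 - y^4 - y^2*z^2 - 4*x*y*z + x^2 + 4*y^2 - 2

use: tr(b^2 a) = tr(b)*tr(a b) - tr(a) = y*z - x
use: tr(b^2) = tr(b)*tr(b) - tr(1) = y^2 - 2
use: tr(b a^2 b) = tr(a)*tr(b^2 a) - tr(b^2) = x*y*z - x^2 - y^2 + 2
use: tr(b a b a) = tr(b a)*tr(b a) - tr(1) = z^2 - 2
tr(a b a^2 b) = tr(a)*tr(b a b a) - tr(b a b) = x*z^2 - y*z - x
apply: tr(a b a) = tr(a)*tr(b a) - tr(b) = x*z - y
tr(a b a^2) = tr(a)*tr(a b a) - tr(a b) = x^2*z - x*y - z
apply: tr(b a b a^2 b) = tr(b)*tr(a b a^2 b) - tr(a b a^2) = x*y*z^2 - x^2*z - y^2*z + z
use: tr(b a b a b a) = tr(b a b a)*tr(b a) - tr(a b) = z^3 - 3*z
use: tr(b a b a b) = tr(b)*tr(a b a b) - tr(a b a) = y*z^2 - x*z - y
use: tr(b a b a^2 b a) = tr(a)*tr(b a b a b a) - tr(b a b a b) = x*z^3 - y*z^2 - 2*x*z + y
tr(a b a^2 b a^-1 b) = tr(b a b a^2 b)*tr(a) - tr(b a b a^2 b a) = x^2*y*z^2 - x^3*z - x*y^2*z - x*z^3 + y*z^2 + 3*x*z - y
use: tr(a b a^2 b a^-1 b^-1) = tr(a b a^2 b a^-1)*tr(b) - tr(a b a^2 b a^-1 b) = -x^2*y*z^2 + x^3*z + 2*x*y^2*z + x*z^3 - x^2*y - y^3 - y*z^2 - 3*x*z + 3*y
tr(a^-1 b^-2 a b a^2 b) = tr(a b a^2 b a^-1 b^-1)*tr(b) - tr(a b a^2 b a^-1) = -x^2*y^2*z^2 + x^3*y*z + 2*x*y^3*z + x*y*z^3 - x^2*y^2 - y^4 - y^2*z^2 - 4*x*y*z + x^2 + 4*y^2 - 2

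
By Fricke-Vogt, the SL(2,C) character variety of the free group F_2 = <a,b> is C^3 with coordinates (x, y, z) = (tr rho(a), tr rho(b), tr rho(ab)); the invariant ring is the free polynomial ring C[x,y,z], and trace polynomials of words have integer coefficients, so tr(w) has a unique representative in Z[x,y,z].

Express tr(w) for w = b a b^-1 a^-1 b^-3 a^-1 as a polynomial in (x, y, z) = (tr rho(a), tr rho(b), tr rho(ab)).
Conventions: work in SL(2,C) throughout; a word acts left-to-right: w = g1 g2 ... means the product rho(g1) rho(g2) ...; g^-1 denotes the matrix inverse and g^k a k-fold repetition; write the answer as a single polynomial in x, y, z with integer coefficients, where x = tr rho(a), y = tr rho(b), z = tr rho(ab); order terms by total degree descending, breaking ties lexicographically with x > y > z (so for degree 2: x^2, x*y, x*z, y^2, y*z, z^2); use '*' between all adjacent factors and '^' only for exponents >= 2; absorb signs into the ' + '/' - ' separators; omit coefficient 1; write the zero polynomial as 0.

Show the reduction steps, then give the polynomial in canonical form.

trace(b^-1) = trace(b) = y
so trace(b^-2) = trace(b^-1) * trace(b) - trace(1) = y^2 - 2
reduce: trace(b^-1 a) = trace(a) * trace(b) - trace(a b) = x*y - z
trace(b^-2 a) = trace(b^-1 a) * trace(b) - trace(b^-1 a b) = x*y^2 - y*z - x
trace(b^-2 a^-1) = trace(b^-2) * trace(a) - trace(b^-2 a) = y*z - x
reduce: trace(a b a) = trace(a) * trace(b a) - trace(b) = x*z - y
reduce: trace(a b a b) = trace(a b) * trace(a b) - trace(1)   [split at repeated a] = z^2 - 2
trace(a b a b^-1) = trace(a b a) * trace(b) - trace(a b a b) = x*y*z - y^2 - z^2 + 2
so trace(b a b^-2 a) = trace(a b a b^-1) * trace(b) - trace(a b a) = x*y^2*z - y^3 - y*z^2 - x*z + 3*y
trace(b^-2 a^-1 b a) = trace(b a b^-2) * trace(a) - trace(b a b^-2 a) = -x*y^2*z + x^2*y + y^3 + y*z^2 - 3*y
trace(a b a b a) = trace(a) * trace(b a b a) - trace(b a b) = x*z^2 - y*z - x
reduce: trace(a b a b a b) = trace(a b) * trace(a b a b) - trace(a^-1 b^-1)   [split at repeated a] = z^3 - 3*z
so trace(a b a b a b^-1) = trace(a b a b a) * trace(b) - trace(a b a b a b) = x*y*z^2 - y^2*z - z^3 - x*y + 3*z
so trace(b a b a b^-2 a) = trace(a b a b a b^-1) * trace(b) - trace(a b a b a) = x*y^2*z^2 - y^3*z - y*z^3 - x*y^2 - x*z^2 + 4*y*z + x
trace(b^-2 a^-1 b a b a) = trace(b a b a b^-2) * trace(a) - trace(b a b a b^-2 a) = -x*y^2*z^2 + x^2*y*z + y^3*z + y*z^3 - 4*y*z + x
so trace(b a b a b) = trace(b) * trace(a b a b) - trace(a b a) = y*z^2 - x*z - y
trace(a^-1 b a b a b) = trace(b a b a b) * trace(a) - trace(b a b a b a) = x*y*z^2 - x^2*z - z^3 - x*y + 3*z
reduce: trace(b^-1 a^-1 b a b a) = trace(a^-1 b a b a) * trace(b) - trace(a^-1 b a b a b) = -x*y*z^2 + x^2*z + y^2*z + z^3 - 3*z
trace(b^-3 a^-1 b a b a) = trace(b^-2 a^-1 b a b a) * trace(b) - trace(b^-2 a^-1 b a b a b) = -x*y^3*z^2 + x^2*y^2*z + y^4*z + y^2*z^3 + x*y*z^2 - x^2*z - 5*y^2*z - z^3 + x*y + 3*z
trace(a^-1 b^-3 a^-1 b a b) = trace(b^-3 a^-1 b a b) * trace(a) - trace(b^-3 a^-1 b a b a) = x*y^3*z^2 - 2*x^2*y^2*z - y^4*z - y^2*z^3 + x^3*y + x*y^3 + x^2*z + 5*y^2*z + z^3 - 4*x*y - 3*z
trace(b a b^-1 a^-1 b^-3 a^-1) = trace(a^-1 b^-3 a^-1 b a) * trace(b) - trace(a^-1 b^-3 a^-1 b a b) = -x*y^3*z^2 + 2*x^2*y^2*z + y^4*z + y^2*z^3 - x^3*y - x*y^3 - x^2*z - 4*y^2*z - z^3 + 3*x*y + 3*z

-x*y^3*z^2 + 2*x^2*y^2*z + y^4*z + y^2*z^3 - x^3*y - x*y^3 - x^2*z - 4*y^2*z - z^3 + 3*x*y + 3*z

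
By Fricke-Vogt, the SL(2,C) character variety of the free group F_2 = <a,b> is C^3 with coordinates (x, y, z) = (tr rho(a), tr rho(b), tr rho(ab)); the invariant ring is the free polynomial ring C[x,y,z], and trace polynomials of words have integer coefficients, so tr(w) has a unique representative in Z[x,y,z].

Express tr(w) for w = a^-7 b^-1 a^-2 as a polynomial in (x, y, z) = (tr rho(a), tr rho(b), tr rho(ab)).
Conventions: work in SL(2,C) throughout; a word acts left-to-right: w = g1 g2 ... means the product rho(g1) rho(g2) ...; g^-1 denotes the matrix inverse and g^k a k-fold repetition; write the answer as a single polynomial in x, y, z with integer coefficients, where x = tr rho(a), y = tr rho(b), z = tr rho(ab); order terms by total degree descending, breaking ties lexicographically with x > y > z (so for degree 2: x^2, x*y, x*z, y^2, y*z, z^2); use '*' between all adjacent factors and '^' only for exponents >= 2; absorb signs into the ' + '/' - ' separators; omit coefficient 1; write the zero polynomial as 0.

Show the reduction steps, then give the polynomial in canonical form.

x^8*z - x^7*y - 7*x^6*z + 6*x^5*y + 15*x^4*z - 10*x^3*y - 10*x^2*z + 4*x*y + z

reduce: trace(a^-1) = trace(a) = x
reduce: trace(a^-2) = trace(a^-1) * trace(a) - trace(1) = x^2 - 2
trace(a^-3) = trace(a^-2) * trace(a) - trace(a^-1) = x^3 - 3*x
so trace(a^-1 b) = trace(b) * trace(a) - trace(b a) = x*y - z
reduce: trace(b a^-2) = trace(a^-1 b) * trace(a) - trace(a^-1 b a) = x^2*y - x*z - y
reduce: trace(a^-3 b) = trace(b a^-2) * trace(a) - trace(b a^-1) = x^3*y - x^2*z - 2*x*y + z
trace(a^-3 b^-1) = trace(a^-3) * trace(b) - trace(a^-3 b) = x^2*z - x*y - z
reduce: trace(a^-2 b^-1) = trace(a^-2) * trace(b) - trace(a^-2 b) = x*z - y
trace(a^-1 b^-1 a^-3) = trace(a^-3 b^-1) * trace(a) - trace(a^-3 b^-1 a) = x^3*z - x^2*y - 2*x*z + y
trace(a^-1 b^-1 a^-4) = trace(a^-1 b^-1 a^-3) * trace(a) - trace(a^-1 b^-1 a^-2) = x^4*z - x^3*y - 3*x^2*z + 2*x*y + z
so trace(a^-4 b^-1 a^-2) = trace(a^-1 b^-1 a^-4) * trace(a) - trace(a^-1 b^-1 a^-3) = x^5*z - x^4*y - 4*x^3*z + 3*x^2*y + 3*x*z - y
reduce: trace(a^-5 b^-1 a^-2) = trace(a^-4 b^-1 a^-2) * trace(a) - trace(a^-4 b^-1 a^-1) = x^6*z - x^5*y - 5*x^4*z + 4*x^3*y + 6*x^2*z - 3*x*y - z
trace(a^-4 b^-1 a^-4) = trace(a^-5 b^-1 a^-2) * trace(a) - trace(a^-5 b^-1 a^-1) = x^7*z - x^6*y - 6*x^5*z + 5*x^4*y + 10*x^3*z - 6*x^2*y - 4*x*z + y
trace(a^-7 b^-1 a^-2) = trace(a^-4 b^-1 a^-4) * trace(a) - trace(a^-4 b^-1 a^-3) = x^8*z - x^7*y - 7*x^6*z + 6*x^5*y + 15*x^4*z - 10*x^3*y - 10*x^2*z + 4*x*y + z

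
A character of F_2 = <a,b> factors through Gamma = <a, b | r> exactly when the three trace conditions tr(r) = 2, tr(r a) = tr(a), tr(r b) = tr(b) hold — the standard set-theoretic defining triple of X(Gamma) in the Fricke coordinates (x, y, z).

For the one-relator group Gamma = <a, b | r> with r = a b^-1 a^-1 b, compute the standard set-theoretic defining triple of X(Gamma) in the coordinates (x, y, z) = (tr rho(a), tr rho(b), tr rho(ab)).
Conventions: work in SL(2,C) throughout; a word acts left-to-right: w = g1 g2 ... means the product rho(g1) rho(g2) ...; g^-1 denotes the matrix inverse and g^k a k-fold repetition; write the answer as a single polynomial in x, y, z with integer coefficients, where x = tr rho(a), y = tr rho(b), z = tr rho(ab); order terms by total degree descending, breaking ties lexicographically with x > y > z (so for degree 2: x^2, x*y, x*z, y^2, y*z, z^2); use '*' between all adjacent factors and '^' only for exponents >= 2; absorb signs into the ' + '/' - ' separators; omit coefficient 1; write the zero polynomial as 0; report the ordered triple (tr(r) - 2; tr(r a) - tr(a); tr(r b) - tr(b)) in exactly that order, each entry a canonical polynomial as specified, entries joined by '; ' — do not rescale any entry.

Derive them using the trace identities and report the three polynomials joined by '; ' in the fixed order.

-x*y*z + x^2 + y^2 + z^2 - 4; -x^2*y*z + x^3 + x*y^2 + x*z^2 - 4*x; -x*y^2*z + x^2*y + y^3 + y*z^2 - 4*y

reduce: tr(a b a) = tr(a) tr(b a) - tr(b)   [square of a] = x*z - y
so tr(a b a b) = tr(a b) tr(a b) - tr(1)   [split at a repeated a] = z^2 - 2
so tr(b a b^-1 a) = tr(a b a) tr(b) - tr(a b a b)   [inverse elimination on b] = x*y*z - y^2 - z^2 + 2
tr(a b^-1 a^-1 b) = tr(b a b^-1) tr(a) - tr(b a b^-1 a)   [inverse elimination on a] = -x*y*z + x^2 + y^2 + z^2 - 2
tr(b^2 a) = tr(b) tr(a b) - tr(a)   [square of b] = y*z - x
so tr(b^2) = tr(b) tr(b) - tr(1)   [square of b] = y^2 - 2
so tr(b a^2 b) = tr(a) tr(b^2 a) - tr(b^2)   [square of a] = x*y*z - x^2 - y^2 + 2
reduce: tr(b a^2 b a) = tr(a) tr(b a b a) - tr(b a b)   [square of a] = x*z^2 - y*z - x
reduce: tr(a^-1 b a^2 b) = tr(b a^2 b) tr(a) - tr(b a^2 b a)   [inverse elimination on a] = x^2*y*z - x^3 - x*y^2 - x*z^2 + y*z + 3*x
tr(a b^-1 a^-1 b a) = tr(a^-1 b a^2) tr(b) - tr(a^-1 b a^2 b)   [inverse elimination on b] = -x^2*y*z + x^3 + x*y^2 + x*z^2 - 3*x
so tr(b^2 a b) = tr(b) tr(b a b) - tr(b a) = y^2*z - x*y - z
reduce: tr(b^2 a b a) = tr(b) tr(a b a b) - tr(a b a) = y*z^2 - x*z - y
tr(a^-1 b^2 a b) = tr(b^2 a b) tr(a) - tr(b^2 a b a) = x*y^2*z - x^2*y - y*z^2 + y
so tr(a b^-1 a^-1 b^2) = tr(a^-1 b^2 a) tr(b) - tr(a^-1 b^2 a b) = -x*y^2*z + x^2*y + y^3 + y*z^2 - 3*y
assemble the triple (tr(r) - 2; tr(r a) - x; tr(r b) - y)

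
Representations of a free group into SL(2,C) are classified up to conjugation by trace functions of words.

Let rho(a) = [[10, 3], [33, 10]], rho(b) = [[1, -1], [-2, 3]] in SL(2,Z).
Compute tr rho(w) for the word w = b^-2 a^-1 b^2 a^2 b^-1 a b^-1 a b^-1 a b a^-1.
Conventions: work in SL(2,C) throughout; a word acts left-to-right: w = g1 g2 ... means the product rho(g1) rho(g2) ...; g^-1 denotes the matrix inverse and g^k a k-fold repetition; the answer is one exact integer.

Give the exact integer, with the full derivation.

219401536784

rho(b^-1) = [[3, 1], [2, 1]]
... * rho(b^-1) = [[3, 1], [2, 1]]  ->  [[11, 4], [8, 3]]
... * rho(a^-1) = [[10, -3], [-33, 10]]  ->  [[-22, 7], [-19, 6]]
... * rho(b) = [[1, -1], [-2, 3]]  ->  [[-36, 43], [-31, 37]]
... * rho(b) = [[1, -1], [-2, 3]]  ->  [[-122, 165], [-105, 142]]
... * rho(a) = [[10, 3], [33, 10]]  ->  [[4225, 1284], [3636, 1105]]
... * rho(a) = [[10, 3], [33, 10]]  ->  [[84622, 25515], [72825, 21958]]
... * rho(b^-1) = [[3, 1], [2, 1]]  ->  [[304896, 110137], [262391, 94783]]
... * rho(a) = [[10, 3], [33, 10]]  ->  [[6683481, 2016058], [5751749, 1735003]]
... * rho(b^-1) = [[3, 1], [2, 1]]  ->  [[24082559, 8699539], [20725253, 7486752]]
... * rho(a) = [[10, 3], [33, 10]]  ->  [[527910377, 159243067], [454315346, 137043279]]
... * rho(b^-1) = [[3, 1], [2, 1]]  ->  [[1902217265, 687153444], [1637032596, 591358625]]
... * rho(a) = [[10, 3], [33, 10]]  ->  [[41698236302, 12578186235], [35885160585, 10824684038]]
... * rho(b) = [[1, -1], [-2, 3]]  ->  [[16541863832, -3963677597], [14235792509, -3411108471]]
... * rho(a^-1) = [[10, -3], [-33, 10]]  ->  [[296219999021, -89262367466], [254924504633, -76818462237]]
tr = 296219999021 + -76818462237 = 219401536784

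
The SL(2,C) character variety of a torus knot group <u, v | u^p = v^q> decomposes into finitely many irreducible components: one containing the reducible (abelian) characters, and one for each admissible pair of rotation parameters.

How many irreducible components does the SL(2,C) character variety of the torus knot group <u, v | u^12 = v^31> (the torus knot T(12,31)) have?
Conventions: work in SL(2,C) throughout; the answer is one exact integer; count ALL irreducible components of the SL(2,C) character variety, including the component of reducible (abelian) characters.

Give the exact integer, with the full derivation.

For T(12,31): irreducibility forces the central element u^12 = v^31 to one of +I, -I.
On an irreducible component, tr(u) is locked at 2*cos(pi*alpha/12) for some alpha in 1..11, and tr(v) at 2*cos(pi*beta/31) for some beta in 1..30.
The two central values (-1)^alpha I and (-1)^beta I must be the same matrix, so alpha and beta share a parity.
Counting: 6 odd alphas x 15 odd betas + 5 even alphas x 15 even betas = 90 + 75 = 165.
That is 165 components of irreducible characters, and with the reducible (abelian) component the total is 166.

166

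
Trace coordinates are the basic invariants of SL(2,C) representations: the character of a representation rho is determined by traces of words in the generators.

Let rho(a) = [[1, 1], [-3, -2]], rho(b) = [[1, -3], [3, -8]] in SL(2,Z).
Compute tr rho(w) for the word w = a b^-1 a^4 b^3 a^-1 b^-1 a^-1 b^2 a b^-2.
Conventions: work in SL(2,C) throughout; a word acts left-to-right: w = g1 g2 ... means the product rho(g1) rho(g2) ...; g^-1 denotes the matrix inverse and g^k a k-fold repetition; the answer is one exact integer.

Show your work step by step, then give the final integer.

rho(a) = [[1, 1], [-3, -2]]
... * rho(b^-1) = [[-8, 3], [-3, 1]]  ->  [[-11, 4], [30, -11]]
... * rho(a) = [[1, 1], [-3, -2]]  ->  [[-23, -19], [63, 52]]
... * rho(a) = [[1, 1], [-3, -2]]  ->  [[34, 15], [-93, -41]]
... * rho(a) = [[1, 1], [-3, -2]]  ->  [[-11, 4], [30, -11]]
... * rho(a) = [[1, 1], [-3, -2]]  ->  [[-23, -19], [63, 52]]
... * rho(b) = [[1, -3], [3, -8]]  ->  [[-80, 221], [219, -605]]
... * rho(b) = [[1, -3], [3, -8]]  ->  [[583, -1528], [-1596, 4183]]
... * rho(b) = [[1, -3], [3, -8]]  ->  [[-4001, 10475], [10953, -28676]]
... * rho(a^-1) = [[-2, -1], [3, 1]]  ->  [[39427, 14476], [-107934, -39629]]
... * rho(b^-1) = [[-8, 3], [-3, 1]]  ->  [[-358844, 132757], [982359, -363431]]
... * rho(a^-1) = [[-2, -1], [3, 1]]  ->  [[1115959, 491601], [-3055011, -1345790]]
... * rho(b) = [[1, -3], [3, -8]]  ->  [[2590762, -7280685], [-7092381, 19931353]]
... * rho(b) = [[1, -3], [3, -8]]  ->  [[-19251293, 50473194], [52701678, -138173681]]
... * rho(a) = [[1, 1], [-3, -2]]  ->  [[-170670875, -120197681], [467222721, 329049040]]
... * rho(b^-1) = [[-8, 3], [-3, 1]]  ->  [[1725960043, -632210306], [-4724928888, 1730717203]]
... * rho(b^-1) = [[-8, 3], [-3, 1]]  ->  [[-11911049426, 4545669823], [32607279495, -12444069461]]
tr = -11911049426 + -12444069461 = -24355118887

-24355118887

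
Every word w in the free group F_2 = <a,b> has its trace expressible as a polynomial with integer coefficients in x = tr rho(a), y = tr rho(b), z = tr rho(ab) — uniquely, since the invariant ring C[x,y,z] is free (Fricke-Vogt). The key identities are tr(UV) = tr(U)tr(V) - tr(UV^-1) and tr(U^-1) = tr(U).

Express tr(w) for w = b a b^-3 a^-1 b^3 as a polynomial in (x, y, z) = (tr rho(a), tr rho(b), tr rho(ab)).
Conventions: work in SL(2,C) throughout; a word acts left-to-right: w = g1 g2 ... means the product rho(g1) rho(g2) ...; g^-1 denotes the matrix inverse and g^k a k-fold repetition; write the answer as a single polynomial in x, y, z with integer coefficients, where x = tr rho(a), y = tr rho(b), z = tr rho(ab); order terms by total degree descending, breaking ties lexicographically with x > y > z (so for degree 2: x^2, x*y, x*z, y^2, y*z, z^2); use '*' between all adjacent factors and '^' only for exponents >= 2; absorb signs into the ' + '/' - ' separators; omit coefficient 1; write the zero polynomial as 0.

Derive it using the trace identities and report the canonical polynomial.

tr(b^2) = tr(b) tr(b) - tr(1)   [square of b] = y^2 - 2
and tr(b^3) = tr(b) tr(b^2) - tr(b)   [square of b] = y^3 - 3*y
tr(b^4) = tr(b) tr(b^3) - tr(b^2)   [square of b] = y^4 - 4*y^2 + 2
next, tr(a b^2) = tr(b) tr(a b) - tr(a)   [square of b] = y*z - x
tr(a b^3) = tr(b) tr(a b^2) - tr(a b)   [square of b] = y^2*z - x*y - z
and tr(b a b^3) = tr(b) tr(a b^3) - tr(a b^2)   [square of b] = y^3*z - x*y^2 - 2*y*z + x
tr(b^4 a b) = tr(b) tr(b a b^3) - tr(b a b^2)   [square of b] = y^4*z - x*y^3 - 3*y^2*z + 2*x*y + z
tr(a b a b) = tr(a b) tr(a b) - tr(1)   [split at a repeated a] = z^2 - 2
tr(a b a) = tr(a) tr(b a) - tr(b)   [square of a] = x*z - y
tr(b a b a b) = tr(b) tr(a b a b) - tr(a b a)   [square of b] = y*z^2 - x*z - y
tr(a b a b^3) = tr(b) tr(b a b a b) - tr(b a b a)   [square of b] = y^2*z^2 - x*y*z - y^2 - z^2 + 2
tr(b^4 a b a) = tr(b) tr(a b a b^3) - tr(a b a b^2)   [square of b] = y^3*z^2 - x*y^2*z - y^3 - 2*y*z^2 + x*z + 3*y
and tr(a^-1 b^4 a b) = tr(b^4 a b) tr(a) - tr(b^4 a b a)   [inverse elimination on a] = x*y^4*z - x^2*y^3 - y^3*z^2 - 2*x*y^2*z + 2*x^2*y + y^3 + 2*y*z^2 - 3*y
and tr(b^-1 a^-1 b^4 a) = tr(a^-1 b^4 a) tr(b) - tr(a^-1 b^4 a b)   [inverse elimination on b] = -x*y^4*z + x^2*y^3 + y^5 + y^3*z^2 + 2*x*y^2*z - 2*x^2*y - 5*y^3 - 2*y*z^2 + 5*y
tr(a^-1 b^4 a b^-2) = tr(b^-1 a^-1 b^4 a) tr(b) - tr(b^-1 a^-1 b^4 a b)   [inverse elimination on b] = -x*y^5*z + x^2*y^4 + y^6 + y^4*z^2 + 2*x*y^3*z - 2*x^2*y^2 - 6*y^4 - 2*y^2*z^2 + 9*y^2 - 2
tr(b a b^-3 a^-1 b^3) = tr(a^-1 b^4 a b^-2) tr(b) - tr(a^-1 b^4 a b^-1)   [inverse elimination on b] = -x*y^6*z + x^2*y^5 + y^7 + y^5*z^2 + 3*x*y^4*z - 3*x^2*y^3 - 7*y^5 - 3*y^3*z^2 - 2*x*y^2*z + 2*x^2*y + 14*y^3 + 2*y*z^2 - 7*y

-x*y^6*z + x^2*y^5 + y^7 + y^5*z^2 + 3*x*y^4*z - 3*x^2*y^3 - 7*y^5 - 3*y^3*z^2 - 2*x*y^2*z + 2*x^2*y + 14*y^3 + 2*y*z^2 - 7*y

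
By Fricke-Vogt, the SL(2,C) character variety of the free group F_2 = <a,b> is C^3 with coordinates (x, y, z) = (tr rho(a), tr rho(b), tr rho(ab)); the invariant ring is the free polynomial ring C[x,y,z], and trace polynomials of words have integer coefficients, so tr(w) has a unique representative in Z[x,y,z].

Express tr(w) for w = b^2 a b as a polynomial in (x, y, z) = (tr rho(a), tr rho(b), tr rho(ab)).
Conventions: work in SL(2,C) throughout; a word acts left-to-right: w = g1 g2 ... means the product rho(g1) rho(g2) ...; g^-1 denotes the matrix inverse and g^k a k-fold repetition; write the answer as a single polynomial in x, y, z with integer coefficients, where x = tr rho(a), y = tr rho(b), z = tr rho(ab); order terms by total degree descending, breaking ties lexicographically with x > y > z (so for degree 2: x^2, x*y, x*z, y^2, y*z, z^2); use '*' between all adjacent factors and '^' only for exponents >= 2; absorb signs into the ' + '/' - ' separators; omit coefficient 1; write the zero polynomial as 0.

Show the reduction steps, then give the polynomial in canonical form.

apply: tr(b a b) = tr(b)*tr(a b) - tr(a) = y*z - x
use: tr(b^2 a b) = tr(b)*tr(b a b) - tr(b a) = y^2*z - x*y - z

y^2*z - x*y - z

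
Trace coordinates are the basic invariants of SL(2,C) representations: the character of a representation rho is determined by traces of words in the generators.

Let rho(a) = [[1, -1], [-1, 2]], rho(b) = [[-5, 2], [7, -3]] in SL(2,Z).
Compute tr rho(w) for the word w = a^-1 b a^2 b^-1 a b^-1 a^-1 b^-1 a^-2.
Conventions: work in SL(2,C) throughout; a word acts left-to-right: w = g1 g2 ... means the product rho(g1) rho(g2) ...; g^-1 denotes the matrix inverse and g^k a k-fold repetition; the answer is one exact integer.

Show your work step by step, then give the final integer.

-20930

rho(a^-1) = [[2, 1], [1, 1]]
... * rho(b) = [[-5, 2], [7, -3]]  ->  [[-3, 1], [2, -1]]
... * rho(a) = [[1, -1], [-1, 2]]  ->  [[-4, 5], [3, -4]]
... * rho(a) = [[1, -1], [-1, 2]]  ->  [[-9, 14], [7, -11]]
... * rho(b^-1) = [[-3, -2], [-7, -5]]  ->  [[-71, -52], [56, 41]]
... * rho(a) = [[1, -1], [-1, 2]]  ->  [[-19, -33], [15, 26]]
... * rho(b^-1) = [[-3, -2], [-7, -5]]  ->  [[288, 203], [-227, -160]]
... * rho(a^-1) = [[2, 1], [1, 1]]  ->  [[779, 491], [-614, -387]]
... * rho(b^-1) = [[-3, -2], [-7, -5]]  ->  [[-5774, -4013], [4551, 3163]]
... * rho(a^-1) = [[2, 1], [1, 1]]  ->  [[-15561, -9787], [12265, 7714]]
... * rho(a^-1) = [[2, 1], [1, 1]]  ->  [[-40909, -25348], [32244, 19979]]
tr = -40909 + 19979 = -20930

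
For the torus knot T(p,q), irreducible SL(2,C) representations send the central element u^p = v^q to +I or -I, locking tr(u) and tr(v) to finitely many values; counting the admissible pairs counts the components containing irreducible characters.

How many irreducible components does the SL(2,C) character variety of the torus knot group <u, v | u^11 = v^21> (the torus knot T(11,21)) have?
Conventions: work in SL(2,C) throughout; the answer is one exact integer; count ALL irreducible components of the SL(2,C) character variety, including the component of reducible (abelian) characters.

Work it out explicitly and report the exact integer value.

101

Gamma = < u, v | u^11 = v^21 > (torus knot T(11,21)); the central element u^11 = v^21 acts as +I or -I in any irreducible SL(2,C) representation.
This locks tr(u) to 2*cos(pi*alpha/11), alpha in 1..10, and tr(v) to 2*cos(pi*beta/21), beta in 1..20, on each component of irreducible characters.
The two central values (-1)^alpha I and (-1)^beta I must be the same matrix, so alpha and beta share a parity.
Enumerate parity-matched pairs: 5*10 odd-odd plus 5*10 even-even gives 100.
That is 100 components of irreducible characters, and with the reducible (abelian) component the total is 101.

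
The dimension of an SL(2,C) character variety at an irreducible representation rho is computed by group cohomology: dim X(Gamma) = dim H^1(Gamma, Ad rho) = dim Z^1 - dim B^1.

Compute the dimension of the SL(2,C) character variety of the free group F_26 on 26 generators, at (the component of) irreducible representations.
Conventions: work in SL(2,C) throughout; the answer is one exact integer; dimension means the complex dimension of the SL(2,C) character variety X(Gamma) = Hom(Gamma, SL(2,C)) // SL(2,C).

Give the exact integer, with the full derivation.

75

Gamma = F_26 has 26 generators and no relators.
So Z^1 = (sl_2)^26 in full: dim Z^1 = 78.
Irreducibility makes the coboundary map sl_2 -> Z^1 injective (trivial centralizer), so dim B^1 = 3.
dim H^1 = 78 - 3 = 75, which is dim X.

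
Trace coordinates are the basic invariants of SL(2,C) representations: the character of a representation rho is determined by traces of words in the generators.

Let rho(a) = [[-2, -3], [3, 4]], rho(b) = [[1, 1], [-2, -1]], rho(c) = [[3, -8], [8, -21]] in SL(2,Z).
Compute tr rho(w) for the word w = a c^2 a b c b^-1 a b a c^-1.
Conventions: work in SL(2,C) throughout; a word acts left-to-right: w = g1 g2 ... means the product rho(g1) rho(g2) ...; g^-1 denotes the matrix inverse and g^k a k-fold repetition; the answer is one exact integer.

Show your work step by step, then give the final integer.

-13665780

rho(a) = [[-2, -3], [3, 4]]
... * rho(c) = [[3, -8], [8, -21]]  ->  [[-30, 79], [41, -108]]
... * rho(c) = [[3, -8], [8, -21]]  ->  [[542, -1419], [-741, 1940]]
... * rho(a) = [[-2, -3], [3, 4]]  ->  [[-5341, -7302], [7302, 9983]]
... * rho(b) = [[1, 1], [-2, -1]]  ->  [[9263, 1961], [-12664, -2681]]
... * rho(c) = [[3, -8], [8, -21]]  ->  [[43477, -115285], [-59440, 157613]]
... * rho(b^-1) = [[-1, -1], [2, 1]]  ->  [[-274047, -158762], [374666, 217053]]
... * rho(a) = [[-2, -3], [3, 4]]  ->  [[71808, 187093], [-98173, -255786]]
... * rho(b) = [[1, 1], [-2, -1]]  ->  [[-302378, -115285], [413399, 157613]]
... * rho(a) = [[-2, -3], [3, 4]]  ->  [[258901, 445994], [-353959, -609745]]
... * rho(c^-1) = [[-21, 8], [-8, 3]]  ->  [[-9004873, 3409190], [12311099, -4660907]]
tr = -9004873 + -4660907 = -13665780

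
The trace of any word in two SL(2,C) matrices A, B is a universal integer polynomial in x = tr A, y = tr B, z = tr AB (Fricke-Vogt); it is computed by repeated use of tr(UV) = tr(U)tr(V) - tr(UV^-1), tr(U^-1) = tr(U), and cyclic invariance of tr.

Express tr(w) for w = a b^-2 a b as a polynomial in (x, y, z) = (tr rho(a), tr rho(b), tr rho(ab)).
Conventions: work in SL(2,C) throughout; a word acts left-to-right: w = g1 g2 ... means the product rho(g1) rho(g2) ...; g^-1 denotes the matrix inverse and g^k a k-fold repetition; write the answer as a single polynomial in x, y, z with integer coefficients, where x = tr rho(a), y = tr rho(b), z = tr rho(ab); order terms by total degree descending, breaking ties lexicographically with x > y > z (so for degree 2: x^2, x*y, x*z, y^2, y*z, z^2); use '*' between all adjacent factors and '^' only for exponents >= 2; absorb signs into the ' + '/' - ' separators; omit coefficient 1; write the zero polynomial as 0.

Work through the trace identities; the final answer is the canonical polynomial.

x*y^2*z - y^3 - y*z^2 - x*z + 3*y

tr(a b a) = tr(a)*tr(b a) - tr(b) = x*z - y
tr(a b a b) = tr(a b)*tr(a b) - tr(1)   [split at repeated a] = z^2 - 2
next, tr(b^-1 a b a) = tr(a b a)*tr(b) - tr(a b a b) = x*y*z - y^2 - z^2 + 2
tr(a b^-2 a b) = tr(b^-1 a b a)*tr(b) - tr(b^-1 a b a b) = x*y^2*z - y^3 - y*z^2 - x*z + 3*y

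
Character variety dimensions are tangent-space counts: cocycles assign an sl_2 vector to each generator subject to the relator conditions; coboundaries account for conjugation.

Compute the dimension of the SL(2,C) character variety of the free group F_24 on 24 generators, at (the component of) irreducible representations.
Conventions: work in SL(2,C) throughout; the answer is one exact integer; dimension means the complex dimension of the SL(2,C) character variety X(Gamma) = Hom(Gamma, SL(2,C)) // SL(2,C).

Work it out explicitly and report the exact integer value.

69

The free group F_24: 24 generators, no relators.
A cocycle picks one sl_2 vector per generator freely, giving dim Z^1 = 3*24 = 72.
dim B^1 = 3: the coboundary map is injective because an irreducible image has centralizer 0 in sl_2.
Therefore dim X = 72 - 3 = 69.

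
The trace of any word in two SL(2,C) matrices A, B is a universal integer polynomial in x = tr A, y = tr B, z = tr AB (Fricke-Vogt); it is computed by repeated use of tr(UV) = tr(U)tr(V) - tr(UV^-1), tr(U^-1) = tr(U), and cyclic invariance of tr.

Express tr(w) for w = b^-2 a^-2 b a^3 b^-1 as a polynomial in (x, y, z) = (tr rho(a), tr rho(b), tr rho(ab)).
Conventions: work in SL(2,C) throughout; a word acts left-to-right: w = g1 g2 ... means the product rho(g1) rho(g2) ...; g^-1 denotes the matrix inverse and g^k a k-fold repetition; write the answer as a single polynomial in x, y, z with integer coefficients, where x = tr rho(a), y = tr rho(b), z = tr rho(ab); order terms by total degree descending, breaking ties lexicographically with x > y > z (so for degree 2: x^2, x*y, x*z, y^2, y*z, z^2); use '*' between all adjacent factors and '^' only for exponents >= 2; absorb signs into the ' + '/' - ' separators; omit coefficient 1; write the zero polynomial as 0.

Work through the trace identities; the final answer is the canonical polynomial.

-x^4*y^3*z + x^5*y^2 + x^3*y^4 + x^3*y^2*z^2 + x^4*y*z + x^2*y^3*z - x^5 - 6*x^3*y^2 - x^3*z^2 - x*y^4 - x*y^2*z^2 - x^2*y*z + 5*x^3 + 6*x*y^2 + x*z^2 - y*z - 5*x

trace(b a^2) = trace(a)*trace(b a) - trace(b) = x*z - y
so trace(b^2 a) = trace(b)*trace(a b) - trace(a) = y*z - x
trace(b^2) = trace(b)*trace(b) - trace(1) = y^2 - 2
trace(a b^2 a) = trace(a)*trace(b^2 a) - trace(b^2) = x*y*z - x^2 - y^2 + 2
trace(b a^3 b) = trace(a)*trace(a b^2 a) - trace(a b^2) = x^2*y*z - x^3 - x*y^2 - y*z + 3*x
trace(b a b a) = trace(b a)*trace(b a) - trace(1)   [split at repeated b] = z^2 - 2
trace(b a b a^2) = trace(a)*trace(b a b a) - trace(b a b) = x*z^2 - y*z - x
trace(b a^3 b a) = trace(a)*trace(b a b a^2) - trace(b a b a) = x^2*z^2 - x*y*z - x^2 - z^2 + 2
so trace(a^-1 b a^3 b) = trace(b a^3 b)*trace(a) - trace(b a^3 b a) = x^3*y*z - x^4 - x^2*y^2 - x^2*z^2 + 4*x^2 + z^2 - 2
trace(b a^3 b^-1 a^-1) = trace(a^-1 b a^3)*trace(b) - trace(a^-1 b a^3 b) = -x^3*y*z + x^4 + x^2*y^2 + x^2*z^2 + x*y*z - 4*x^2 - y^2 - z^2 + 2
reduce: trace(a^2) = trace(a)*trace(a) - trace(1) = x^2 - 2
reduce: trace(a^3) = trace(a)*trace(a^2) - trace(a) = x^3 - 3*x
reduce: trace(b^-1 a^-2 b a^3) = trace(b a^3 b^-1 a^-1)*trace(a) - trace(b a^3 b^-1) = -x^4*y*z + x^5 + x^3*y^2 + x^3*z^2 + x^2*y*z - 5*x^3 - x*y^2 - x*z^2 + 5*x
trace(b^-1 a^-2 b a^3 b^-1) = trace(b^-1 a^-2 b a^3)*trace(b) - trace(b^-1 a^-2 b a^3 b) = -x^4*y^2*z + x^5*y + x^3*y^3 + x^3*y*z^2 + x^2*y^2*z - 5*x^3*y - x*y^3 - x*y*z^2 + 5*x*y - z
so trace(b^-2 a^-2 b a^3 b^-1) = trace(b^-1 a^-2 b a^3 b^-1)*trace(b) - trace(b^-1 a^-2 b a^3) = -x^4*y^3*z + x^5*y^2 + x^3*y^4 + x^3*y^2*z^2 + x^4*y*z + x^2*y^3*z - x^5 - 6*x^3*y^2 - x^3*z^2 - x*y^4 - x*y^2*z^2 - x^2*y*z + 5*x^3 + 6*x*y^2 + x*z^2 - y*z - 5*x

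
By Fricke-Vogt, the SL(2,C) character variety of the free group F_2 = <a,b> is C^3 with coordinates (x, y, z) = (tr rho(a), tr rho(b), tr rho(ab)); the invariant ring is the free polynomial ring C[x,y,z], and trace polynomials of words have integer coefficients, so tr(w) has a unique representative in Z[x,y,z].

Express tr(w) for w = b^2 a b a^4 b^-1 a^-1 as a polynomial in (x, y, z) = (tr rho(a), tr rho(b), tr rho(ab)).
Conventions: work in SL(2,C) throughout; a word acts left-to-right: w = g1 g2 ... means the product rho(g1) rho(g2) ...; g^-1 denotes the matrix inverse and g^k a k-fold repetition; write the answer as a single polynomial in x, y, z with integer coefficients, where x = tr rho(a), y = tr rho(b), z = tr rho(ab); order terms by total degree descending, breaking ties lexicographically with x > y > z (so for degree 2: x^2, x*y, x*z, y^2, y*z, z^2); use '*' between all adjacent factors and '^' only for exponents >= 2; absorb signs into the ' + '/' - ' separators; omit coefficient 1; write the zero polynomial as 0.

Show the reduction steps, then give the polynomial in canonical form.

tr(b a b a) = tr(a b)*tr(a b) - tr(1) = z^2 - 2
tr(b a b) = tr(b)*tr(a b) - tr(a) = y*z - x
tr(a b a^2 b) = tr(a)*tr(b a b a) - tr(b a b) = x*z^2 - y*z - x
tr(a b a) = tr(a)*tr(b a) - tr(b) = x*z - y
tr(a b a^2) = tr(a)*tr(a b a) - tr(a b) = x^2*z - x*y - z
tr(a b^2 a b a) = tr(b)*tr(a b a^2 b) - tr(a b a^2) = x*y*z^2 - x^2*z - y^2*z + z
tr(a b^2 a b) = tr(b)*tr(a b a b) - tr(a b a) = y*z^2 - x*z - y
tr(b^2 a b a^3) = tr(a)*tr(a b^2 a b a) - tr(a b^2 a b) = x^2*y*z^2 - x^3*z - x*y^2*z - y*z^2 + 2*x*z + y
tr(a b^3 a b a) = tr(b)*tr(a b a^2 b^2) - tr(a b a^2 b) = x*y^2*z^2 - x^2*y*z - y^3*z - x*z^2 + 2*y*z + x
tr(a b^3 a b) = tr(b)*tr(a b a b^2) - tr(a b a b) = y^2*z^2 - x*y*z - y^2 - z^2 + 2
tr(a^2 b^3 a b a) = tr(a)*tr(a b^3 a b a) - tr(a b^3 a b) = x^2*y^2*z^2 - x^3*y*z - x*y^3*z - x^2*z^2 - y^2*z^2 + 3*x*y*z + x^2 + y^2 + z^2 - 2
tr(b^2 a b a^4 b) = tr(a)*tr(a^2 b^3 a b a) - tr(a^2 b^3 a b) = x^3*y^2*z^2 - x^4*y*z - x^2*y^3*z - x^3*z^2 - 2*x*y^2*z^2 + 4*x^2*y*z + y^3*z + x^3 + x*y^2 + 2*x*z^2 - 2*y*z - 3*x
tr(b a b a b a) = tr(a b)*tr(a b a b) - tr(a^-1 b^-1) = z^3 - 3*z
tr(a b a^2 b a b) = tr(a)*tr(b a b a b a) - tr(b a b a b) = x*z^3 - y*z^2 - 2*x*z + y
tr(b^2) = tr(b)*tr(b) - tr(1) = y^2 - 2
tr(b a^2 b) = tr(a)*tr(b^2 a) - tr(b^2) = x*y*z - x^2 - y^2 + 2
tr(a b a^2 b a) = tr(a)*tr(b a^2 b a) - tr(b a^2 b) = x^2*z^2 - 2*x*y*z + y^2 - 2
tr(b a b^2 a b a^2) = tr(b)*tr(a b a^2 b a b) - tr(a b a^2 b a) = x*y*z^3 - x^2*z^2 - y^2*z^2 + 2
tr(b a b^2 a b a) = tr(b)*tr(a b a b a b) - tr(a b a b a) = y*z^3 - x*z^2 - 2*y*z + x
tr(a^2 b a b^2 a b a) = tr(a)*tr(b a b^2 a b a^2) - tr(b a b^2 a b a) = x^2*y*z^3 - x^3*z^2 - x*y^2*z^2 - y*z^3 + x*z^2 + 2*y*z + x
tr(b^2 a b a^4 b a) = tr(a)*tr(a^2 b a b^2 a b a) - tr(a^2 b a b^2 a b) = x^3*y*z^3 - x^4*z^2 - x^2*y^2*z^2 - 2*x*y*z^3 + 2*x^2*z^2 + y^2*z^2 + 2*x*y*z + x^2 - 2
tr(a^-1 b^2 a b a^4 b) = tr(b^2 a b a^4 b)*tr(a) - tr(b^2 a b a^4 b a) = x^4*y^2*z^2 - x^5*y*z - x^3*y^3*z - x^3*y*z^3 - x^2*y^2*z^2 + 4*x^3*y*z + x*y^3*z + 2*x*y*z^3 + x^4 + x^2*y^2 - y^2*z^2 - 4*x*y*z - 4*x^2 + 2
tr(b^2 a b a^4 b^-1 a^-1) = tr(a^-1 b^2 a b a^4)*tr(b) - tr(a^-1 b^2 a b a^4 b) = -x^4*y^2*z^2 + x^5*y*z + x^3*y^3*z + x^3*y*z^3 + 2*x^2*y^2*z^2 - 5*x^3*y*z - 2*x*y^3*z - 2*x*y*z^3 - x^4 - x^2*y^2 + 6*x*y*z + 4*x^2 + y^2 - 2

-x^4*y^2*z^2 + x^5*y*z + x^3*y^3*z + x^3*y*z^3 + 2*x^2*y^2*z^2 - 5*x^3*y*z - 2*x*y^3*z - 2*x*y*z^3 - x^4 - x^2*y^2 + 6*x*y*z + 4*x^2 + y^2 - 2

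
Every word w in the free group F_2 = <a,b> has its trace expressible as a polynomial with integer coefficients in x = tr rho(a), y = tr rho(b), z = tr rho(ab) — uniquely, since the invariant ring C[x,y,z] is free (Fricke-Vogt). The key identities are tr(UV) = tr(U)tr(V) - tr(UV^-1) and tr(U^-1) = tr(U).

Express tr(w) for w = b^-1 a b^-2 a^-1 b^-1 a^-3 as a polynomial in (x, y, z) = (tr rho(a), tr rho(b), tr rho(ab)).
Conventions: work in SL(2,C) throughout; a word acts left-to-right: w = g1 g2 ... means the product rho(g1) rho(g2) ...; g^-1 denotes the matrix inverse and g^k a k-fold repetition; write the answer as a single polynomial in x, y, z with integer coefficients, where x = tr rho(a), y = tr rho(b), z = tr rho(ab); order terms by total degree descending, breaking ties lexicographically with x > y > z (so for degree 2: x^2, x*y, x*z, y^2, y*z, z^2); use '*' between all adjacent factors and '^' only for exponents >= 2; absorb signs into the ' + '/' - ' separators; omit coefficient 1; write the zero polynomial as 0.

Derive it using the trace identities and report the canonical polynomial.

x^3*y^2*z^2 - x^4*y*z - x^2*y^3*z - x^2*y*z^3 + 3*x^2*y*z + y*z^3 + x^3 + x*y^2 - 2*y*z - 3*x

reduce: trace(a^-1) = trace(a) = x
trace(a^-1 b) = trace(b) * trace(a) - trace(b a) = x*y - z
trace(b^-1 a^-1) = trace(a^-1) * trace(b) - trace(a^-1 b) = z
reduce: trace(b^-1 a^-2) = trace(b^-1 a^-1) * trace(a) - trace(b^-1) = x*z - y
trace(a^-2) = trace(a^-1) * trace(a) - trace(1) = x^2 - 2
trace(a^-2 b^-2) = trace(b^-1 a^-2) * trace(b) - trace(b^-1 a^-2 b) = x*y*z - x^2 - y^2 + 2
trace(b^-3 a^-2) = trace(a^-2 b^-2) * trace(b) - trace(a^-2 b^-1) = x*y^2*z - x^2*y - y^3 - x*z + 3*y
trace(b a b) = trace(b) * trace(a b) - trace(a) = y*z - x
reduce: trace(b a b a) = trace(a b) * trace(a b) - trace(1) = z^2 - 2
so trace(a^-1 b a b) = trace(b a b) * trace(a) - trace(b a b a) = x*y*z - x^2 - z^2 + 2
trace(a^-2 b a b) = trace(a^-1 b a b) * trace(a) - trace(a^-1 b a b a) = x^2*y*z - x^3 - x*z^2 - y*z + 3*x
so trace(a^-2 b a b^-1) = trace(a^-2 b a) * trace(b) - trace(a^-2 b a b) = -x^2*y*z + x^3 + x*y^2 + x*z^2 - 3*x
trace(b a b^-2 a^-2) = trace(a^-2 b a b^-1) * trace(b) - trace(a^-2 b a) = -x^2*y^2*z + x^3*y + x*y^3 + x*y*z^2 - 4*x*y + z
trace(b a b^-1 a) = trace(a b a) * trace(b) - trace(a b a b) = x*y*z - y^2 - z^2 + 2
reduce: trace(a^-1 b a b^-1) = trace(b a b^-1) * trace(a) - trace(b a b^-1 a) = -x*y*z + x^2 + y^2 + z^2 - 2
trace(b a b^-2 a^-1) = trace(a^-1 b a b^-1) * trace(b) - trace(a^-1 b a) = -x*y^2*z + x^2*y + y^3 + y*z^2 - 3*y
trace(b^-1 a^-3 b a b^-1) = trace(b a b^-2 a^-2) * trace(a) - trace(b a b^-2 a^-1) = -x^3*y^2*z + x^4*y + x^2*y^3 + x^2*y*z^2 + x*y^2*z - 5*x^2*y - y^3 - y*z^2 + x*z + 3*y
reduce: trace(b^-1 a^-3 b a) = trace(a^-1 b a b^-1 a^-1) * trace(a) - trace(a^-1 b a b^-1) = -x^3*y*z + x^4 + x^2*y^2 + x^2*z^2 + x*y*z - 4*x^2 - y^2 - z^2 + 2
trace(a b^-3 a^-3 b) = trace(b^-1 a^-3 b a b^-1) * trace(b) - trace(b^-1 a^-3 b a) = -x^3*y^3*z + x^4*y^2 + x^2*y^4 + x^2*y^2*z^2 + x^3*y*z + x*y^3*z - x^4 - 6*x^2*y^2 - x^2*z^2 - y^4 - y^2*z^2 + 4*x^2 + 4*y^2 + z^2 - 2
reduce: trace(b^-1 a^-3 b^-1 a b^-2) = trace(a b^-3 a^-3) * trace(b) - trace(a b^-3 a^-3 b) = x^3*y^3*z - x^4*y^2 - x^2*y^4 - x^2*y^2*z^2 - x^3*y*z + x^4 + 5*x^2*y^2 + x^2*z^2 + y^2*z^2 - x*y*z - 4*x^2 - y^2 - z^2 + 2
trace(b^-1 a b^-1) = trace(b^-1 a) * trace(b) - trace(b^-1 a b) = x*y^2 - y*z - x
so trace(b a^2 b a) = trace(a) * trace(b a b a) - trace(b a b) = x*z^2 - y*z - x
reduce: trace(a b a^-1 b a) = trace(b a^2 b) * trace(a) - trace(b a^2 b a) = x^2*y*z - x^3 - x*y^2 - x*z^2 + y*z + 3*x
reduce: trace(b a b a b) = trace(b) * trace(a b a b) - trace(a b a) = y*z^2 - x*z - y
so trace(b a b a b a) = trace(a b) * trace(a b a b) - trace(a^-1 b^-1) = z^3 - 3*z
reduce: trace(a b a^-1 b a b) = trace(b a b a b) * trace(a) - trace(b a b a b a) = x*y*z^2 - x^2*z - z^3 - x*y + 3*z
reduce: trace(a b^-1 a b a^-1 b) = trace(a b a^-1 b a) * trace(b) - trace(a b a^-1 b a b) = x^2*y^2*z - x^3*y - x*y^3 - 2*x*y*z^2 + x^2*z + y^2*z + z^3 + 4*x*y - 3*z
trace(a^-1 b^-1 a b^-1 a b) = trace(a b^-1 a b a^-1) * trace(b) - trace(a b^-1 a b a^-1 b) = -x^2*y^2*z + x^3*y + x*y^3 + 2*x*y*z^2 - x^2*z - y^2*z - z^3 - 3*x*y + 3*z
reduce: trace(b^-1 a b^-1 a b^-1 a^-1) = trace(a^-1 b^-1 a b^-1 a) * trace(b) - trace(a^-1 b^-1 a b^-1 a b) = x^2*y^2*z - x^3*y - 2*x*y*z^2 + x^2*z + z^3 + 2*x*y - 3*z
reduce: trace(a b^-1 a) = trace(a^2) * trace(b) - trace(a^2 b) = x^2*y - x*z - y
reduce: trace(a b^-1 a b^-1) = trace(a b^-1 a) * trace(b) - trace(a b^-1 a b) = x^2*y^2 - 2*x*y*z + z^2 - 2
trace(b^-1 a b^-1 a b^-1) = trace(a b^-1 a b^-1) * trace(b) - trace(a b^-1 a) = x^2*y^3 - 2*x*y^2*z - x^2*y + y*z^2 + x*z - y
trace(b^-1 a b^-1 a^-2 b^-1 a) = trace(b^-1 a b^-1 a b^-1 a^-1) * trace(a) - trace(b^-1 a b^-1 a b^-1) = x^3*y^2*z - x^4*y - x^2*y^3 - 2*x^2*y*z^2 + x^3*z + 2*x*y^2*z + x*z^3 + 3*x^2*y - y*z^2 - 4*x*z + y
so trace(b^-1 a^2 b^-1) = trace(b^-1 a^2) * trace(b) - trace(b^-1 a^2 b) = x^2*y^2 - x*y*z - x^2 - y^2 + 2
trace(a b^-1 a^-2 b^-1 a) = trace(a^-1 b^-1 a^2 b^-1) * trace(a) - trace(a^-1 b^-1 a^2 b^-1 a) = x^3*y*z - x^4 - x^2*y^2 - x^2*z^2 + 4*x^2 + y^2 - 2
so trace(a^-2 b^-1 a b^-2 a b^-1) = trace(b^-1 a b^-1 a^-2 b^-1 a) * trace(b) - trace(b^-1 a b^-1 a^-2 b^-1 a b) = x^3*y^3*z - x^4*y^2 - x^2*y^4 - 2*x^2*y^2*z^2 + 2*x*y^3*z + x*y*z^3 + x^4 + 4*x^2*y^2 + x^2*z^2 - y^2*z^2 - 4*x*y*z - 4*x^2 + 2
reduce: trace(b^-2 a b^-1) = trace(a b^-2) * trace(b) - trace(a b^-1) = x*y^3 - y^2*z - 2*x*y + z
trace(a^-1 b a b^-2 a b) = trace(b^-1 a b a^-1 b a) * trace(b) - trace(b^-1 a b a^-1 b a b) = x^2*y^3*z - x^3*y^2 - x*y^4 - 2*x*y^2*z^2 + y^3*z + y*z^3 + x^3 + 5*x*y^2 + x*z^2 - 4*y*z - 3*x
trace(a b^-2 a b^-1 a^-1 b) = trace(a^-1 b a b^-2 a) * trace(b) - trace(a^-1 b a b^-2 a b) = -x^2*y^3*z + x^3*y^2 + x*y^4 + 2*x*y^2*z^2 - y^3*z - y*z^3 - x^3 - 4*x*y^2 - x*z^2 + 3*y*z + 3*x
trace(a^-1 b^-1 a b^-2 a b^-1) = trace(a b^-2 a b^-1 a^-1) * trace(b) - trace(a b^-2 a b^-1 a^-1 b) = x^2*y^3*z - x^3*y^2 - 2*x*y^2*z^2 + y*z^3 + x^3 + 2*x*y^2 + x*z^2 - 2*y*z - 3*x
trace(b^-1 a^-3 b^-1 a b^-2 a) = trace(a^-2 b^-1 a b^-2 a b^-1) * trace(a) - trace(a^-2 b^-1 a b^-2 a b^-1 a) = x^4*y^3*z - x^5*y^2 - x^3*y^4 - 2*x^3*y^2*z^2 + x^2*y^3*z + x^2*y*z^3 + x^5 + 5*x^3*y^2 + x^3*z^2 + x*y^2*z^2 - 4*x^2*y*z - y*z^3 - 5*x^3 - 2*x*y^2 - x*z^2 + 2*y*z + 5*x
trace(b^-1 a b^-2 a^-1 b^-1 a^-3) = trace(b^-1 a^-3 b^-1 a b^-2) * trace(a) - trace(b^-1 a^-3 b^-1 a b^-2 a) = x^3*y^2*z^2 - x^4*y*z - x^2*y^3*z - x^2*y*z^3 + 3*x^2*y*z + y*z^3 + x^3 + x*y^2 - 2*y*z - 3*x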